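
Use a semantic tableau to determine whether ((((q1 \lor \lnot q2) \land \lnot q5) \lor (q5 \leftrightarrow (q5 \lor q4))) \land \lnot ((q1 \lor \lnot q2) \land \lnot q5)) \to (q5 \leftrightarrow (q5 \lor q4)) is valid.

Valid

Assume the negation and expand:
Initial set: {F (((((q1 \lor \lnot q2) \land \lnot q5) \lor (q5 \leftrightarrow (q5 \lor q4))) \land \lnot ((q1 \lor \lnot q2) \land \lnot q5)) \to (q5 \leftrightarrow (q5 \lor q4)))}.
F (((((q1 \lor \lnot q2) \land \lnot q5) \lor (q5 \leftrightarrow (q5 \lor q4))) \land \lnot ((q1 \lor \lnot q2) \land \lnot q5)) \to (q5 \leftrightarrow (q5 \lor q4))): α-rule — add T ((((q1 \lor \lnot q2) \land \lnot q5) \lor (q5 \leftrightarrow (q5 \lor q4))) \land \lnot ((q1 \lor \lnot q2) \land \lnot q5)), F (q5 \leftrightarrow (q5 \lor q4)).
T ((((q1 \lor \lnot q2) \land \lnot q5) \lor (q5 \leftrightarrow (q5 \lor q4))) \land \lnot ((q1 \lor \lnot q2) \land \lnot q5)): α-rule — add T (((q1 \lor \lnot q2) \land \lnot q5) \lor (q5 \leftrightarrow (q5 \lor q4))), T \lnot ((q1 \lor \lnot q2) \land \lnot q5).
F (q5 \leftrightarrow (q5 \lor q4)): β-rule — branch into T q5, F (q5 \lor q4)  //  F q5, T (q5 \lor q4).
  branch 1 (add T q5, F (q5 \lor q4)):
    F (q5 \lor q4): α-rule — add F q5, F q4.
    × closes — contains both q5 and \lnot q5.
  branch 2 (add F q5, T (q5 \lor q4)):
    T (((q1 \lor \lnot q2) \land \lnot q5) \lor (q5 \leftrightarrow (q5 \lor q4))): β-rule — branch into T ((q1 \lor \lnot q2) \land \lnot q5)  //  T (q5 \leftrightarrow (q5 \lor q4)).
      branch 2.1 (add T ((q1 \lor \lnot q2) \land \lnot q5)):
        T ((q1 \lor \lnot q2) \land \lnot q5): α-rule — add T (q1 \lor \lnot q2), T \lnot q5.
        T \lnot ((q1 \lor \lnot q2) \land \lnot q5): β-rule — branch into F (q1 \lor \lnot q2)  //  F \lnot q5.
          branch 2.1.1 (add F (q1 \lor \lnot q2)):
            F (q1 \lor \lnot q2): α-rule — add F q1, F \lnot q2.
            T (q5 \lor q4): β-rule — branch into T q5  //  T q4.
              branch 2.1.1.1 (add T q5):
                × closes — contains both q5 and \lnot q5.
              branch 2.1.1.2 (add T q4):
                T (q1 \lor \lnot q2): β-rule — branch into T q1  //  T \lnot q2.
                  branch 2.1.1.2.1 (add T q1):
                    × closes — contains both q1 and \lnot q1.
                  branch 2.1.1.2.2 (add T \lnot q2):
                    × closes — contains both q2 and \lnot q2.
          branch 2.1.2 (add F \lnot q5):
            × closes — contains both q5 and \lnot q5.
      branch 2.2 (add T (q5 \leftrightarrow (q5 \lor q4))):
        T \lnot ((q1 \lor \lnot q2) \land \lnot q5): β-rule — branch into F (q1 \lor \lnot q2)  //  F \lnot q5.
          branch 2.2.1 (add F (q1 \lor \lnot q2)):
            F (q1 \lor \lnot q2): α-rule — add F q1, F \lnot q2.
            T (q5 \lor q4): β-rule — branch into T q5  //  T q4.
              branch 2.2.1.1 (add T q5):
                × closes — contains both q5 and \lnot q5.
              branch 2.2.1.2 (add T q4):
                T (q5 \leftrightarrow (q5 \lor q4)): β-rule — branch into T q5, T (q5 \lor q4)  //  F q5, F (q5 \lor q4).
                  branch 2.2.1.2.1 (add T q5, T (q5 \lor q4)):
                    × closes — contains both q5 and \lnot q5.
                  branch 2.2.1.2.2 (add F q5, F (q5 \lor q4)):
                    F (q5 \lor q4): α-rule — add F q5, F q4.
                    × closes — contains both q4 and \lnot q4.
          branch 2.2.2 (add F \lnot q5):
            × closes — contains both q5 and \lnot q5.
All 9 branches close.
Every branch closed, so the negation is unsatisfiable and the formula is valid.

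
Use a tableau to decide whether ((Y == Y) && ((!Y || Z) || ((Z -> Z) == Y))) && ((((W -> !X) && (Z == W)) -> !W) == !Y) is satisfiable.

Satisfiable

Initial set: {(((Y == Y) && ((!Y || Z) || ((Z -> Z) == Y))) && ((((W -> !X) && (Z == W)) -> !W) == !Y))}.
(((Y == Y) && ((!Y || Z) || ((Z -> Z) == Y))) && ((((W -> !X) && (Z == W)) -> !W) == !Y)): α-rule — add ((Y == Y) && ((!Y || Z) || ((Z -> Z) == Y))), ((((W -> !X) && (Z == W)) -> !W) == !Y).
((Y == Y) && ((!Y || Z) || ((Z -> Z) == Y))): α-rule — add (Y == Y), ((!Y || Z) || ((Z -> Z) == Y)).
((((W -> !X) && (Z == W)) -> !W) == !Y): β-rule — branch into (((W -> !X) && (Z == W)) -> !W), !Y  //  !(((W -> !X) && (Z == W)) -> !W), !!Y.
  branch 1 (add (((W -> !X) && (Z == W)) -> !W), !Y):
    (Y == Y): β-rule — branch into Y, Y  //  !Y, !Y.
      branch 1.1 (add Y, Y):
        × closes — contains both Y and !Y.
      branch 1.2 (add !Y, !Y):
        ((!Y || Z) || ((Z -> Z) == Y)): β-rule — branch into (!Y || Z)  //  ((Z -> Z) == Y).
          branch 1.2.1 (add (!Y || Z)):
            (((W -> !X) && (Z == W)) -> !W): β-rule — branch into !((W -> !X) && (Z == W))  //  !W.
              branch 1.2.1.1 (add !((W -> !X) && (Z == W))):
                (!Y || Z): β-rule — branch into !Y  //  Z.
                  branch 1.2.1.1.1 (add !Y):
                    !((W -> !X) && (Z == W)): β-rule — branch into !(W -> !X)  //  !(Z == W).
                      branch 1.2.1.1.1.1 (add !(W -> !X)):
                        !(W -> !X): α-rule — add W, !!X.
                        ○ open, literals {W=true, X=true, Y=false}.
                      branch 1.2.1.1.1.2 (add !(Z == W)):
                        !(Z == W): β-rule — branch into Z, !W  //  !Z, W.
                          branch 1.2.1.1.1.2.1 (add Z, !W):
                            ○ open, literals {W=false, Y=false, Z=true}.
                          branch 1.2.1.1.1.2.2 (add !Z, W):
                            ○ open, literals {W=true, Y=false, Z=false}.
                  branch 1.2.1.1.2 (add Z):
                    !((W -> !X) && (Z == W)): β-rule — branch into !(W -> !X)  //  !(Z == W).
                      branch 1.2.1.1.2.1 (add !(W -> !X)):
                        !(W -> !X): α-rule — add W, !!X.
                        ○ open, literals {W=true, X=true, Y=false, Z=true}.
                      branch 1.2.1.1.2.2 (add !(Z == W)):
                        !(Z == W): β-rule — branch into Z, !W  //  !Z, W.
                          branch 1.2.1.1.2.2.1 (add Z, !W):
                            ○ open, literals {W=false, Y=false, Z=true}.
                          branch 1.2.1.1.2.2.2 (add !Z, W):
                            × closes — contains both Z and !Z.
              branch 1.2.1.2 (add !W):
                (!Y || Z): β-rule — branch into !Y  //  Z.
                  branch 1.2.1.2.1 (add !Y):
                    ○ open, literals {W=false, Y=false}.
                  branch 1.2.1.2.2 (add Z):
                    ○ open, literals {W=false, Y=false, Z=true}.
          branch 1.2.2 (add ((Z -> Z) == Y)):
            (((W -> !X) && (Z == W)) -> !W): β-rule — branch into !((W -> !X) && (Z == W))  //  !W.
              branch 1.2.2.1 (add !((W -> !X) && (Z == W))):
                ((Z -> Z) == Y): β-rule — branch into (Z -> Z), Y  //  !(Z -> Z), !Y.
                  branch 1.2.2.1.1 (add (Z -> Z), Y):
                    × closes — contains both Y and !Y.
                  branch 1.2.2.1.2 (add !(Z -> Z), !Y):
                    !(Z -> Z): α-rule — add Z, !Z.
                    × closes — contains both Z and !Z.
              branch 1.2.2.2 (add !W):
                ((Z -> Z) == Y): β-rule — branch into (Z -> Z), Y  //  !(Z -> Z), !Y.
                  branch 1.2.2.2.1 (add (Z -> Z), Y):
                    × closes — contains both Y and !Y.
                  branch 1.2.2.2.2 (add !(Z -> Z), !Y):
                    !(Z -> Z): α-rule — add Z, !Z.
                    × closes — contains both Z and !Z.
  branch 2 (add !(((W -> !X) && (Z == W)) -> !W), !!Y):
    !(((W -> !X) && (Z == W)) -> !W): α-rule — add ((W -> !X) && (Z == W)), !!W.
    ((W -> !X) && (Z == W)): α-rule — add (W -> !X), (Z == W).
    (Y == Y): β-rule — branch into Y, Y  //  !Y, !Y.
      branch 2.1 (add Y, Y):
        ((!Y || Z) || ((Z -> Z) == Y)): β-rule — branch into (!Y || Z)  //  ((Z -> Z) == Y).
          branch 2.1.1 (add (!Y || Z)):
            (W -> !X): β-rule — branch into !W  //  !X.
              branch 2.1.1.1 (add !W):
                × closes — contains both W and !W.
              branch 2.1.1.2 (add !X):
                (Z == W): β-rule — branch into Z, W  //  !Z, !W.
                  branch 2.1.1.2.1 (add Z, W):
                    (!Y || Z): β-rule — branch into !Y  //  Z.
                      branch 2.1.1.2.1.1 (add !Y):
                        × closes — contains both Y and !Y.
                      branch 2.1.1.2.1.2 (add Z):
                        ○ open, literals {W=true, X=false, Y=true, Z=true}.
                  branch 2.1.1.2.2 (add !Z, !W):
                    × closes — contains both W and !W.
          branch 2.1.2 (add ((Z -> Z) == Y)):
            (W -> !X): β-rule — branch into !W  //  !X.
              branch 2.1.2.1 (add !W):
                × closes — contains both W and !W.
              branch 2.1.2.2 (add !X):
                (Z == W): β-rule — branch into Z, W  //  !Z, !W.
                  branch 2.1.2.2.1 (add Z, W):
                    ((Z -> Z) == Y): β-rule — branch into (Z -> Z), Y  //  !(Z -> Z), !Y.
                      branch 2.1.2.2.1.1 (add (Z -> Z), Y):
                        (Z -> Z): β-rule — branch into !Z  //  Z.
                          branch 2.1.2.2.1.1.1 (add !Z):
                            × closes — contains both Z and !Z.
                          branch 2.1.2.2.1.1.2 (add Z):
                            ○ open, literals {W=true, X=false, Y=true, Z=true}.
                      branch 2.1.2.2.1.2 (add !(Z -> Z), !Y):
                        × closes — contains both Y and !Y.
                  branch 2.1.2.2.2 (add !Z, !W):
                    × closes — contains both W and !W.
      branch 2.2 (add !Y, !Y):
        × closes — contains both Y and !Y.
14 branches closed, 9 open.
An open branch gives a satisfying assignment: W=true, X=true, Y=false.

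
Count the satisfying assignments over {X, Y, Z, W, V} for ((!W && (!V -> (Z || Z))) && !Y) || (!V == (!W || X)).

20

Initial set: {(((!W && (!V -> (Z || Z))) && !Y) || (!V == (!W || X)))}.
(((!W && (!V -> (Z || Z))) && !Y) || (!V == (!W || X))): β-rule — branch into ((!W && (!V -> (Z || Z))) && !Y)  //  (!V == (!W || X)).
  branch 1 (add ((!W && (!V -> (Z || Z))) && !Y)):
    ((!W && (!V -> (Z || Z))) && !Y): α-rule — add (!W && (!V -> (Z || Z))), !Y.
    (!W && (!V -> (Z || Z))): α-rule — add !W, (!V -> (Z || Z)).
    (!V -> (Z || Z)): β-rule — branch into !!V  //  (Z || Z).
      branch 1.1 (add !!V):
        ○ open, literals {V=1, W=0, Y=0}.
      branch 1.2 (add (Z || Z)):
        (Z || Z): β-rule — branch into Z  //  Z.
          branch 1.2.1 (add Z):
            ○ open, literals {W=0, Y=0, Z=1}.
          branch 1.2.2 (add Z):
            ○ open, literals {W=0, Y=0, Z=1}.
  branch 2 (add (!V == (!W || X))):
    (!V == (!W || X)): β-rule — branch into !V, (!W || X)  //  !!V, !(!W || X).
      branch 2.1 (add !V, (!W || X)):
        (!W || X): β-rule — branch into !W  //  X.
          branch 2.1.1 (add !W):
            ○ open, literals {V=0, W=0}.
          branch 2.1.2 (add X):
            ○ open, literals {V=0, X=1}.
      branch 2.2 (add !!V, !(!W || X)):
        !(!W || X): α-rule — add !!W, !X.
        ○ open, literals {V=1, W=1, X=0}.
0 branches closed, 6 open.
Each open branch fixes some atoms; the unmentioned ones are free. Counting distinct full assignments: branch {V=1, W=0, Y=0} (X, Z) contributes 4 new; branch {W=0, Y=0, Z=1} (X, V) contributes 2 new; branch {W=0, Y=0, Z=1} (X, V) contributes 0 new; branch {V=0, W=0} (X, Y, Z) contributes 6 new; branch {V=0, X=1} (Y, Z, W) contributes 4 new; branch {V=1, W=1, X=0} (Y, Z) contributes 4 new. Total: 20.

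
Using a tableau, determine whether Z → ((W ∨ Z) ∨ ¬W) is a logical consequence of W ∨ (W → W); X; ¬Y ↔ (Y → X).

Yes

Initial set: {(W ∨ (W → W)); X; (¬Y ↔ (Y → X)); ¬(Z → ((W ∨ Z) ∨ ¬W))}.
¬(Z → ((W ∨ Z) ∨ ¬W)): α-rule — add Z, ¬((W ∨ Z) ∨ ¬W).
¬((W ∨ Z) ∨ ¬W): α-rule — add ¬(W ∨ Z), ¬¬W.
¬(W ∨ Z): α-rule — add ¬W, ¬Z.
× closes — contains both W and ¬W.
All 1 branch closes.
Every branch closed, so the premises entail the conclusion.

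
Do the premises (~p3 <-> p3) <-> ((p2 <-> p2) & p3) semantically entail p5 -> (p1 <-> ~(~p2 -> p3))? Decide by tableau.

Initial set: {((~p3 <-> p3) <-> ((p2 <-> p2) & p3)); ~(p5 -> (p1 <-> ~(~p2 -> p3)))}.
~(p5 -> (p1 <-> ~(~p2 -> p3))): α-rule — add p5, ~(p1 <-> ~(~p2 -> p3)).
((~p3 <-> p3) <-> ((p2 <-> p2) & p3)): β-rule — branch into (~p3 <-> p3), ((p2 <-> p2) & p3)  //  ~(~p3 <-> p3), ~((p2 <-> p2) & p3).
  branch 1 (add (~p3 <-> p3), ((p2 <-> p2) & p3)):
    ((p2 <-> p2) & p3): α-rule — add (p2 <-> p2), p3.
    ~(p1 <-> ~(~p2 -> p3)): β-rule — branch into p1, ~~(~p2 -> p3)  //  ~p1, ~(~p2 -> p3).
      branch 1.1 (add p1, ~~(~p2 -> p3)):
        (~p3 <-> p3): β-rule — branch into ~p3, p3  //  ~~p3, ~p3.
          branch 1.1.1 (add ~p3, p3):
            × closes — contains both p3 and ~p3.
          branch 1.1.2 (add ~~p3, ~p3):
            × closes — contains both p3 and ~p3.
      branch 1.2 (add ~p1, ~(~p2 -> p3)):
        ~(~p2 -> p3): α-rule — add ~p2, ~p3.
        × closes — contains both p3 and ~p3.
  branch 2 (add ~(~p3 <-> p3), ~((p2 <-> p2) & p3)):
    ~(p1 <-> ~(~p2 -> p3)): β-rule — branch into p1, ~~(~p2 -> p3)  //  ~p1, ~(~p2 -> p3).
      branch 2.1 (add p1, ~~(~p2 -> p3)):
        ~(~p3 <-> p3): β-rule — branch into ~p3, ~p3  //  ~~p3, p3.
          branch 2.1.1 (add ~p3, ~p3):
            ~((p2 <-> p2) & p3): β-rule — branch into ~(p2 <-> p2)  //  ~p3.
              branch 2.1.1.1 (add ~(p2 <-> p2)):
                ~~(~p2 -> p3): β-rule — branch into ~~p2  //  p3.
                  branch 2.1.1.1.1 (add ~~p2):
                    ~(p2 <-> p2): β-rule — branch into p2, ~p2  //  ~p2, p2.
                      branch 2.1.1.1.1.1 (add p2, ~p2):
                        × closes — contains both p2 and ~p2.
                      branch 2.1.1.1.1.2 (add ~p2, p2):
                        × closes — contains both p2 and ~p2.
                  branch 2.1.1.1.2 (add p3):
                    × closes — contains both p3 and ~p3.
              branch 2.1.1.2 (add ~p3):
                ~~(~p2 -> p3): β-rule — branch into ~~p2  //  p3.
                  branch 2.1.1.2.1 (add ~~p2):
                    ○ open, literals {p1=T, p2=T, p3=F, p5=T}.
                  branch 2.1.1.2.2 (add p3):
                    × closes — contains both p3 and ~p3.
          branch 2.1.2 (add ~~p3, p3):
            ~((p2 <-> p2) & p3): β-rule — branch into ~(p2 <-> p2)  //  ~p3.
              branch 2.1.2.1 (add ~(p2 <-> p2)):
                ~~(~p2 -> p3): β-rule — branch into ~~p2  //  p3.
                  branch 2.1.2.1.1 (add ~~p2):
                    ~(p2 <-> p2): β-rule — branch into p2, ~p2  //  ~p2, p2.
                      branch 2.1.2.1.1.1 (add p2, ~p2):
                        × closes — contains both p2 and ~p2.
                      branch 2.1.2.1.1.2 (add ~p2, p2):
                        × closes — contains both p2 and ~p2.
                  branch 2.1.2.1.2 (add p3):
                    ~(p2 <-> p2): β-rule — branch into p2, ~p2  //  ~p2, p2.
                      branch 2.1.2.1.2.1 (add p2, ~p2):
                        × closes — contains both p2 and ~p2.
                      branch 2.1.2.1.2.2 (add ~p2, p2):
                        × closes — contains both p2 and ~p2.
              branch 2.1.2.2 (add ~p3):
                × closes — contains both p3 and ~p3.
      branch 2.2 (add ~p1, ~(~p2 -> p3)):
        ~(~p2 -> p3): α-rule — add ~p2, ~p3.
        ~(~p3 <-> p3): β-rule — branch into ~p3, ~p3  //  ~~p3, p3.
          branch 2.2.1 (add ~p3, ~p3):
            ~((p2 <-> p2) & p3): β-rule — branch into ~(p2 <-> p2)  //  ~p3.
              branch 2.2.1.1 (add ~(p2 <-> p2)):
                ~(p2 <-> p2): β-rule — branch into p2, ~p2  //  ~p2, p2.
                  branch 2.2.1.1.1 (add p2, ~p2):
                    × closes — contains both p2 and ~p2.
                  branch 2.2.1.1.2 (add ~p2, p2):
                    × closes — contains both p2 and ~p2.
              branch 2.2.1.2 (add ~p3):
                ○ open, literals {p1=F, p2=F, p3=F, p5=T}.
          branch 2.2.2 (add ~~p3, p3):
            × closes — contains both p3 and ~p3.
15 branches closed, 2 open.
An open branch gives a countermodel: p1=T, p2=T, p3=F, p5=T (unmentioned atoms arbitrary); the premises hold there but the conclusion fails.

No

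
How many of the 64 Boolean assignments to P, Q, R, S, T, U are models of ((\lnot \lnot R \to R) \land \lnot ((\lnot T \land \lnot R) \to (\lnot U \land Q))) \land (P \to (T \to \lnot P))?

12

Initial set: {(((\lnot \lnot R \to R) \land \lnot ((\lnot T \land \lnot R) \to (\lnot U \land Q))) \land (P \to (T \to \lnot P)))}.
(((\lnot \lnot R \to R) \land \lnot ((\lnot T \land \lnot R) \to (\lnot U \land Q))) \land (P \to (T \to \lnot P))): α-rule — add ((\lnot \lnot R \to R) \land \lnot ((\lnot T \land \lnot R) \to (\lnot U \land Q))), (P \to (T \to \lnot P)).
((\lnot \lnot R \to R) \land \lnot ((\lnot T \land \lnot R) \to (\lnot U \land Q))): α-rule — add (\lnot \lnot R \to R), \lnot ((\lnot T \land \lnot R) \to (\lnot U \land Q)).
\lnot ((\lnot T \land \lnot R) \to (\lnot U \land Q)): α-rule — add (\lnot T \land \lnot R), \lnot (\lnot U \land Q).
(\lnot T \land \lnot R): α-rule — add \lnot T, \lnot R.
(P \to (T \to \lnot P)): β-rule — branch into \lnot P  //  (T \to \lnot P).
  branch 1 (add \lnot P):
    (\lnot \lnot R \to R): β-rule — branch into \lnot \lnot \lnot R  //  R.
      branch 1.1 (add \lnot \lnot \lnot R):
        \lnot \lnot \lnot R: drop double negation, giving \lnot R.
        \lnot (\lnot U \land Q): β-rule — branch into \lnot \lnot U  //  \lnot Q.
          branch 1.1.1 (add \lnot \lnot U):
            ○ open, literals {P=F, R=F, T=F, U=T}.
          branch 1.1.2 (add \lnot Q):
            ○ open, literals {P=F, Q=F, R=F, T=F}.
      branch 1.2 (add R):
        × closes — contains both R and \lnot R.
  branch 2 (add (T \to \lnot P)):
    (\lnot \lnot R \to R): β-rule — branch into \lnot \lnot \lnot R  //  R.
      branch 2.1 (add \lnot \lnot \lnot R):
        \lnot \lnot \lnot R: drop double negation, giving \lnot R.
        \lnot (\lnot U \land Q): β-rule — branch into \lnot \lnot U  //  \lnot Q.
          branch 2.1.1 (add \lnot \lnot U):
            (T \to \lnot P): β-rule — branch into \lnot T  //  \lnot P.
              branch 2.1.1.1 (add \lnot T):
                ○ open, literals {R=F, T=F, U=T}.
              branch 2.1.1.2 (add \lnot P):
                ○ open, literals {P=F, R=F, T=F, U=T}.
          branch 2.1.2 (add \lnot Q):
            (T \to \lnot P): β-rule — branch into \lnot T  //  \lnot P.
              branch 2.1.2.1 (add \lnot T):
                ○ open, literals {Q=F, R=F, T=F}.
              branch 2.1.2.2 (add \lnot P):
                ○ open, literals {P=F, Q=F, R=F, T=F}.
      branch 2.2 (add R):
        × closes — contains both R and \lnot R.
2 branches closed, 6 open.
Each open branch fixes some atoms; the unmentioned ones are free. Counting distinct full assignments: branch {P=F, R=F, T=F, U=T} (Q, S) contributes 4 new; branch {P=F, Q=F, R=F, T=F} (S, U) contributes 2 new; branch {R=F, T=F, U=T} (P, Q, S) contributes 4 new; branch {P=F, R=F, T=F, U=T} (Q, S) contributes 0 new; branch {Q=F, R=F, T=F} (P, S, U) contributes 2 new; branch {P=F, Q=F, R=F, T=F} (S, U) contributes 0 new. Total: 12.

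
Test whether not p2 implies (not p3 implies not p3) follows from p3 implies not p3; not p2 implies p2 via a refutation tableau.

Yes

Initial set: {(p3 implies not p3); (not p2 implies p2); not (not p2 implies (not p3 implies not p3))}.
not (not p2 implies (not p3 implies not p3)): α-rule — add not p2, not (not p3 implies not p3).
not (not p3 implies not p3): α-rule — add not p3, not not p3.
× closes — contains both p3 and not p3.
All 1 branch closes.
Every branch closed, so the premises entail the conclusion.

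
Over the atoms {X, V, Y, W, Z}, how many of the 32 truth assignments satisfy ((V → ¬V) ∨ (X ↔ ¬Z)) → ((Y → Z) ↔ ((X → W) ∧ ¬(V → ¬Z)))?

Initial set: {(((V → ¬V) ∨ (X ↔ ¬Z)) → ((Y → Z) ↔ ((X → W) ∧ ¬(V → ¬Z))))}.
(((V → ¬V) ∨ (X ↔ ¬Z)) → ((Y → Z) ↔ ((X → W) ∧ ¬(V → ¬Z)))): β-rule — branch into ¬((V → ¬V) ∨ (X ↔ ¬Z))  //  ((Y → Z) ↔ ((X → W) ∧ ¬(V → ¬Z))).
  branch 1 (add ¬((V → ¬V) ∨ (X ↔ ¬Z))):
    ¬((V → ¬V) ∨ (X ↔ ¬Z)): α-rule — add ¬(V → ¬V), ¬(X ↔ ¬Z).
    ¬(V → ¬V): α-rule — add V, ¬¬V.
    ¬(X ↔ ¬Z): β-rule — branch into X, ¬¬Z  //  ¬X, ¬Z.
      branch 1.1 (add X, ¬¬Z):
        ○ open, literals {V=1, X=1, Z=1}.
      branch 1.2 (add ¬X, ¬Z):
        ○ open, literals {V=1, X=0, Z=0}.
  branch 2 (add ((Y → Z) ↔ ((X → W) ∧ ¬(V → ¬Z)))):
    ((Y → Z) ↔ ((X → W) ∧ ¬(V → ¬Z))): β-rule — branch into (Y → Z), ((X → W) ∧ ¬(V → ¬Z))  //  ¬(Y → Z), ¬((X → W) ∧ ¬(V → ¬Z)).
      branch 2.1 (add (Y → Z), ((X → W) ∧ ¬(V → ¬Z))):
        ((X → W) ∧ ¬(V → ¬Z)): α-rule — add (X → W), ¬(V → ¬Z).
        ¬(V → ¬Z): α-rule — add V, ¬¬Z.
        (Y → Z): β-rule — branch into ¬Y  //  Z.
          branch 2.1.1 (add ¬Y):
            (X → W): β-rule — branch into ¬X  //  W.
              branch 2.1.1.1 (add ¬X):
                ○ open, literals {V=1, X=0, Y=0, Z=1}.
              branch 2.1.1.2 (add W):
                ○ open, literals {V=1, W=1, Y=0, Z=1}.
          branch 2.1.2 (add Z):
            (X → W): β-rule — branch into ¬X  //  W.
              branch 2.1.2.1 (add ¬X):
                ○ open, literals {V=1, X=0, Z=1}.
              branch 2.1.2.2 (add W):
                ○ open, literals {V=1, W=1, Z=1}.
      branch 2.2 (add ¬(Y → Z), ¬((X → W) ∧ ¬(V → ¬Z))):
        ¬(Y → Z): α-rule — add Y, ¬Z.
        ¬((X → W) ∧ ¬(V → ¬Z)): β-rule — branch into ¬(X → W)  //  ¬¬(V → ¬Z).
          branch 2.2.1 (add ¬(X → W)):
            ¬(X → W): α-rule — add X, ¬W.
            ○ open, literals {W=0, X=1, Y=1, Z=0}.
          branch 2.2.2 (add ¬¬(V → ¬Z)):
            ¬¬(V → ¬Z): β-rule — branch into ¬V  //  ¬Z.
              branch 2.2.2.1 (add ¬V):
                ○ open, literals {V=0, Y=1, Z=0}.
              branch 2.2.2.2 (add ¬Z):
                ○ open, literals {Y=1, Z=0}.
0 branches closed, 9 open.
Each open branch fixes some atoms; the unmentioned ones are free. Counting distinct full assignments: branch {V=1, X=1, Z=1} (Y, W) contributes 4 new; branch {V=1, X=0, Z=0} (Y, W) contributes 4 new; branch {V=1, X=0, Y=0, Z=1} (W) contributes 2 new; branch {V=1, W=1, Y=0, Z=1} (X) contributes 0 new; branch {V=1, X=0, Z=1} (Y, W) contributes 2 new; branch {V=1, W=1, Z=1} (X, Y) contributes 0 new; branch {W=0, X=1, Y=1, Z=0} (V) contributes 2 new; branch {V=0, Y=1, Z=0} (X, W) contributes 3 new; branch {Y=1, Z=0} (X, V, W) contributes 1 new. Total: 18.

18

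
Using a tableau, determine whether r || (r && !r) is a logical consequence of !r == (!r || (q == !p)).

Initial set: {T (!r == (!r || (q == !p))); F (r || (r && !r))}.
F (r || (r && !r)): α-rule — add F r, F (r && !r).
T (!r == (!r || (q == !p))): β-rule — branch into T !r, T (!r || (q == !p))  //  F !r, F (!r || (q == !p)).
  branch 1 (add T !r, T (!r || (q == !p))):
    F (r && !r): β-rule — branch into F r  //  F !r.
      branch 1.1 (add F r):
        T (!r || (q == !p)): β-rule — branch into T !r  //  T (q == !p).
          branch 1.1.1 (add T !r):
            ○ open, literals {r=false}.
          branch 1.1.2 (add T (q == !p)):
            T (q == !p): β-rule — branch into T q, T !p  //  F q, F !p.
              branch 1.1.2.1 (add T q, T !p):
                ○ open, literals {p=false, q=true, r=false}.
              branch 1.1.2.2 (add F q, F !p):
                ○ open, literals {p=true, q=false, r=false}.
      branch 1.2 (add F !r):
        × closes — contains both r and !r.
  branch 2 (add F !r, F (!r || (q == !p))):
    × closes — contains both r and !r.
2 branches closed, 3 open.
An open branch gives a countermodel: r=false (unmentioned atoms arbitrary); the premises hold there but the conclusion fails.

No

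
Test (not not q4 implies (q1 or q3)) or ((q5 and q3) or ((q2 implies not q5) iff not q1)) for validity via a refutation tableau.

Not valid

Assume the negation and expand:
Initial set: {not ((not not q4 implies (q1 or q3)) or ((q5 and q3) or ((q2 implies not q5) iff not q1)))}.
not ((not not q4 implies (q1 or q3)) or ((q5 and q3) or ((q2 implies not q5) iff not q1))): α-rule — add not (not not q4 implies (q1 or q3)), not ((q5 and q3) or ((q2 implies not q5) iff not q1)).
not (not not q4 implies (q1 or q3)): α-rule — add not not q4, not (q1 or q3).
not ((q5 and q3) or ((q2 implies not q5) iff not q1)): α-rule — add not (q5 and q3), not ((q2 implies not q5) iff not q1).
not not q4: drop double negation, giving q4.
not (q1 or q3): α-rule — add not q1, not q3.
not (q5 and q3): β-rule — branch into not q5  //  not q3.
  branch 1 (add not q5):
    not ((q2 implies not q5) iff not q1): β-rule — branch into (q2 implies not q5), not not q1  //  not (q2 implies not q5), not q1.
      branch 1.1 (add (q2 implies not q5), not not q1):
        × closes — contains both q1 and not q1.
      branch 1.2 (add not (q2 implies not q5), not q1):
        not (q2 implies not q5): α-rule — add q2, not not q5.
        × closes — contains both q5 and not q5.
  branch 2 (add not q3):
    not ((q2 implies not q5) iff not q1): β-rule — branch into (q2 implies not q5), not not q1  //  not (q2 implies not q5), not q1.
      branch 2.1 (add (q2 implies not q5), not not q1):
        × closes — contains both q1 and not q1.
      branch 2.2 (add not (q2 implies not q5), not q1):
        not (q2 implies not q5): α-rule — add q2, not not q5.
        ○ open, literals {q1=false, q2=true, q3=false, q4=true, q5=true}.
3 branches closed, 1 open.
An open branch gives a countermodel: q1=false, q2=true, q3=false, q4=true, q5=true (unmentioned atoms arbitrary); under it the original formula is false.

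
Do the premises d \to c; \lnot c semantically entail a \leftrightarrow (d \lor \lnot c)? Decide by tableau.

No

Initial set: {(d \to c); \lnot c; \lnot (a \leftrightarrow (d \lor \lnot c))}.
(d \to c): β-rule — branch into \lnot d  //  c.
  branch 1 (add \lnot d):
    \lnot (a \leftrightarrow (d \lor \lnot c)): β-rule — branch into a, \lnot (d \lor \lnot c)  //  \lnot a, (d \lor \lnot c).
      branch 1.1 (add a, \lnot (d \lor \lnot c)):
        \lnot (d \lor \lnot c): α-rule — add \lnot d, \lnot \lnot c.
        × closes — contains both c and \lnot c.
      branch 1.2 (add \lnot a, (d \lor \lnot c)):
        (d \lor \lnot c): β-rule — branch into d  //  \lnot c.
          branch 1.2.1 (add d):
            × closes — contains both d and \lnot d.
          branch 1.2.2 (add \lnot c):
            ○ open, literals {a=F, c=F, d=F}.
  branch 2 (add c):
    × closes — contains both c and \lnot c.
3 branches closed, 1 open.
An open branch gives a countermodel: a=F, c=F, d=F (unmentioned atoms arbitrary); the premises hold there but the conclusion fails.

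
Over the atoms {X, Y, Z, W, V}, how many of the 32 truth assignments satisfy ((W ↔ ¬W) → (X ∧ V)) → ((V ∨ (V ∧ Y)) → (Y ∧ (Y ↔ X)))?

20

Initial set: {T (((W ↔ ¬W) → (X ∧ V)) → ((V ∨ (V ∧ Y)) → (Y ∧ (Y ↔ X))))}.
T (((W ↔ ¬W) → (X ∧ V)) → ((V ∨ (V ∧ Y)) → (Y ∧ (Y ↔ X)))): β-rule — branch into F ((W ↔ ¬W) → (X ∧ V))  //  T ((V ∨ (V ∧ Y)) → (Y ∧ (Y ↔ X))).
  branch 1 (add F ((W ↔ ¬W) → (X ∧ V))):
    F ((W ↔ ¬W) → (X ∧ V)): α-rule — add T (W ↔ ¬W), F (X ∧ V).
    T (W ↔ ¬W): β-rule — branch into T W, T ¬W  //  F W, F ¬W.
      branch 1.1 (add T W, T ¬W):
        × closes — contains both W and ¬W.
      branch 1.2 (add F W, F ¬W):
        × closes — contains both W and ¬W.
  branch 2 (add T ((V ∨ (V ∧ Y)) → (Y ∧ (Y ↔ X)))):
    T ((V ∨ (V ∧ Y)) → (Y ∧ (Y ↔ X))): β-rule — branch into F (V ∨ (V ∧ Y))  //  T (Y ∧ (Y ↔ X)).
      branch 2.1 (add F (V ∨ (V ∧ Y))):
        F (V ∨ (V ∧ Y)): α-rule — add F V, F (V ∧ Y).
        F (V ∧ Y): β-rule — branch into F V  //  F Y.
          branch 2.1.1 (add F V):
            ○ open, literals {V=0}.
          branch 2.1.2 (add F Y):
            ○ open, literals {V=0, Y=0}.
      branch 2.2 (add T (Y ∧ (Y ↔ X))):
        T (Y ∧ (Y ↔ X)): α-rule — add T Y, T (Y ↔ X).
        T (Y ↔ X): β-rule — branch into T Y, T X  //  F Y, F X.
          branch 2.2.1 (add T Y, T X):
            ○ open, literals {X=1, Y=1}.
          branch 2.2.2 (add F Y, F X):
            × closes — contains both Y and ¬Y.
3 branches closed, 3 open.
Each open branch fixes some atoms; the unmentioned ones are free. Counting distinct full assignments: branch {V=0} (X, Y, Z, W) contributes 16 new; branch {V=0, Y=0} (X, Z, W) contributes 0 new; branch {X=1, Y=1} (Z, W, V) contributes 4 new. Total: 20.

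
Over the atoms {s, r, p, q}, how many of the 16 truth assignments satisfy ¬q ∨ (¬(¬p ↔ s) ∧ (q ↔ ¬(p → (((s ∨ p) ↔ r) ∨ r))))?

Initial set: {(¬q ∨ (¬(¬p ↔ s) ∧ (q ↔ ¬(p → (((s ∨ p) ↔ r) ∨ r)))))}.
(¬q ∨ (¬(¬p ↔ s) ∧ (q ↔ ¬(p → (((s ∨ p) ↔ r) ∨ r))))): β-rule — branch into ¬q  //  (¬(¬p ↔ s) ∧ (q ↔ ¬(p → (((s ∨ p) ↔ r) ∨ r)))).
  branch 1 (add ¬q):
    ○ open, literals {q=false}.
  branch 2 (add (¬(¬p ↔ s) ∧ (q ↔ ¬(p → (((s ∨ p) ↔ r) ∨ r))))):
    (¬(¬p ↔ s) ∧ (q ↔ ¬(p → (((s ∨ p) ↔ r) ∨ r)))): α-rule — add ¬(¬p ↔ s), (q ↔ ¬(p → (((s ∨ p) ↔ r) ∨ r))).
    ¬(¬p ↔ s): β-rule — branch into ¬p, ¬s  //  ¬¬p, s.
      branch 2.1 (add ¬p, ¬s):
        (q ↔ ¬(p → (((s ∨ p) ↔ r) ∨ r))): β-rule — branch into q, ¬(p → (((s ∨ p) ↔ r) ∨ r))  //  ¬q, ¬¬(p → (((s ∨ p) ↔ r) ∨ r)).
          branch 2.1.1 (add q, ¬(p → (((s ∨ p) ↔ r) ∨ r))):
            ¬(p → (((s ∨ p) ↔ r) ∨ r)): α-rule — add p, ¬(((s ∨ p) ↔ r) ∨ r).
            × closes — contains both p and ¬p.
          branch 2.1.2 (add ¬q, ¬¬(p → (((s ∨ p) ↔ r) ∨ r))):
            ¬¬(p → (((s ∨ p) ↔ r) ∨ r)): β-rule — branch into ¬p  //  (((s ∨ p) ↔ r) ∨ r).
              branch 2.1.2.1 (add ¬p):
                ○ open, literals {p=false, q=false, s=false}.
              branch 2.1.2.2 (add (((s ∨ p) ↔ r) ∨ r)):
                (((s ∨ p) ↔ r) ∨ r): β-rule — branch into ((s ∨ p) ↔ r)  //  r.
                  branch 2.1.2.2.1 (add ((s ∨ p) ↔ r)):
                    ((s ∨ p) ↔ r): β-rule — branch into (s ∨ p), r  //  ¬(s ∨ p), ¬r.
                      branch 2.1.2.2.1.1 (add (s ∨ p), r):
                        (s ∨ p): β-rule — branch into s  //  p.
                          branch 2.1.2.2.1.1.1 (add s):
                            × closes — contains both s and ¬s.
                          branch 2.1.2.2.1.1.2 (add p):
                            × closes — contains both p and ¬p.
                      branch 2.1.2.2.1.2 (add ¬(s ∨ p), ¬r):
                        ¬(s ∨ p): α-rule — add ¬s, ¬p.
                        ○ open, literals {p=false, q=false, r=false, s=false}.
                  branch 2.1.2.2.2 (add r):
                    ○ open, literals {p=false, q=false, r=true, s=false}.
      branch 2.2 (add ¬¬p, s):
        (q ↔ ¬(p → (((s ∨ p) ↔ r) ∨ r))): β-rule — branch into q, ¬(p → (((s ∨ p) ↔ r) ∨ r))  //  ¬q, ¬¬(p → (((s ∨ p) ↔ r) ∨ r)).
          branch 2.2.1 (add q, ¬(p → (((s ∨ p) ↔ r) ∨ r))):
            ¬(p → (((s ∨ p) ↔ r) ∨ r)): α-rule — add p, ¬(((s ∨ p) ↔ r) ∨ r).
            ¬(((s ∨ p) ↔ r) ∨ r): α-rule — add ¬((s ∨ p) ↔ r), ¬r.
            ¬((s ∨ p) ↔ r): β-rule — branch into (s ∨ p), ¬r  //  ¬(s ∨ p), r.
              branch 2.2.1.1 (add (s ∨ p), ¬r):
                (s ∨ p): β-rule — branch into s  //  p.
                  branch 2.2.1.1.1 (add s):
                    ○ open, literals {p=true, q=true, r=false, s=true}.
                  branch 2.2.1.1.2 (add p):
                    ○ open, literals {p=true, q=true, r=false, s=true}.
              branch 2.2.1.2 (add ¬(s ∨ p), r):
                × closes — contains both r and ¬r.
          branch 2.2.2 (add ¬q, ¬¬(p → (((s ∨ p) ↔ r) ∨ r))):
            ¬¬(p → (((s ∨ p) ↔ r) ∨ r)): β-rule — branch into ¬p  //  (((s ∨ p) ↔ r) ∨ r).
              branch 2.2.2.1 (add ¬p):
                × closes — contains both p and ¬p.
              branch 2.2.2.2 (add (((s ∨ p) ↔ r) ∨ r)):
                (((s ∨ p) ↔ r) ∨ r): β-rule — branch into ((s ∨ p) ↔ r)  //  r.
                  branch 2.2.2.2.1 (add ((s ∨ p) ↔ r)):
                    ((s ∨ p) ↔ r): β-rule — branch into (s ∨ p), r  //  ¬(s ∨ p), ¬r.
                      branch 2.2.2.2.1.1 (add (s ∨ p), r):
                        (s ∨ p): β-rule — branch into s  //  p.
                          branch 2.2.2.2.1.1.1 (add s):
                            ○ open, literals {p=true, q=false, r=true, s=true}.
                          branch 2.2.2.2.1.1.2 (add p):
                            ○ open, literals {p=true, q=false, r=true, s=true}.
                      branch 2.2.2.2.1.2 (add ¬(s ∨ p), ¬r):
                        ¬(s ∨ p): α-rule — add ¬s, ¬p.
                        × closes — contains both s and ¬s.
                  branch 2.2.2.2.2 (add r):
                    ○ open, literals {p=true, q=false, r=true, s=true}.
6 branches closed, 9 open.
Each open branch fixes some atoms; the unmentioned ones are free. Counting distinct full assignments: branch {q=false} (s, r, p) contributes 8 new; branch {p=false, q=false, s=false} (r) contributes 0 new; branch {p=false, q=false, r=false, s=false} (none free) contributes 0 new; branch {p=false, q=false, r=true, s=false} (none free) contributes 0 new; branch {p=true, q=true, r=false, s=true} (none free) contributes 1 new; branch {p=true, q=true, r=false, s=true} (none free) contributes 0 new; branch {p=true, q=false, r=true, s=true} (none free) contributes 0 new; branch {p=true, q=false, r=true, s=true} (none free) contributes 0 new; branch {p=true, q=false, r=true, s=true} (none free) contributes 0 new. Total: 9.

9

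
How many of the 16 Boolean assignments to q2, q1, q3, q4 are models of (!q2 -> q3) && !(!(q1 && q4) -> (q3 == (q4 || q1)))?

Initial set: {((!q2 -> q3) && !(!(q1 && q4) -> (q3 == (q4 || q1))))}.
((!q2 -> q3) && !(!(q1 && q4) -> (q3 == (q4 || q1)))): α-rule — add (!q2 -> q3), !(!(q1 && q4) -> (q3 == (q4 || q1))).
!(!(q1 && q4) -> (q3 == (q4 || q1))): α-rule — add !(q1 && q4), !(q3 == (q4 || q1)).
(!q2 -> q3): β-rule — branch into !!q2  //  q3.
  branch 1 (add !!q2):
    !(q1 && q4): β-rule — branch into !q1  //  !q4.
      branch 1.1 (add !q1):
        !(q3 == (q4 || q1)): β-rule — branch into q3, !(q4 || q1)  //  !q3, (q4 || q1).
          branch 1.1.1 (add q3, !(q4 || q1)):
            !(q4 || q1): α-rule — add !q4, !q1.
            ○ open, literals {q1=false, q2=true, q3=true, q4=false}.
          branch 1.1.2 (add !q3, (q4 || q1)):
            (q4 || q1): β-rule — branch into q4  //  q1.
              branch 1.1.2.1 (add q4):
                ○ open, literals {q1=false, q2=true, q3=false, q4=true}.
              branch 1.1.2.2 (add q1):
                × closes — contains both q1 and !q1.
      branch 1.2 (add !q4):
        !(q3 == (q4 || q1)): β-rule — branch into q3, !(q4 || q1)  //  !q3, (q4 || q1).
          branch 1.2.1 (add q3, !(q4 || q1)):
            !(q4 || q1): α-rule — add !q4, !q1.
            ○ open, literals {q1=false, q2=true, q3=true, q4=false}.
          branch 1.2.2 (add !q3, (q4 || q1)):
            (q4 || q1): β-rule — branch into q4  //  q1.
              branch 1.2.2.1 (add q4):
                × closes — contains both q4 and !q4.
              branch 1.2.2.2 (add q1):
                ○ open, literals {q1=true, q2=true, q3=false, q4=false}.
  branch 2 (add q3):
    !(q1 && q4): β-rule — branch into !q1  //  !q4.
      branch 2.1 (add !q1):
        !(q3 == (q4 || q1)): β-rule — branch into q3, !(q4 || q1)  //  !q3, (q4 || q1).
          branch 2.1.1 (add q3, !(q4 || q1)):
            !(q4 || q1): α-rule — add !q4, !q1.
            ○ open, literals {q1=false, q3=true, q4=false}.
          branch 2.1.2 (add !q3, (q4 || q1)):
            × closes — contains both q3 and !q3.
      branch 2.2 (add !q4):
        !(q3 == (q4 || q1)): β-rule — branch into q3, !(q4 || q1)  //  !q3, (q4 || q1).
          branch 2.2.1 (add q3, !(q4 || q1)):
            !(q4 || q1): α-rule — add !q4, !q1.
            ○ open, literals {q1=false, q3=true, q4=false}.
          branch 2.2.2 (add !q3, (q4 || q1)):
            × closes — contains both q3 and !q3.
4 branches closed, 6 open.
Each open branch fixes some atoms; the unmentioned ones are free. Counting distinct full assignments: branch {q1=false, q2=true, q3=true, q4=false} (none free) contributes 1 new; branch {q1=false, q2=true, q3=false, q4=true} (none free) contributes 1 new; branch {q1=false, q2=true, q3=true, q4=false} (none free) contributes 0 new; branch {q1=true, q2=true, q3=false, q4=false} (none free) contributes 1 new; branch {q1=false, q3=true, q4=false} (q2) contributes 1 new; branch {q1=false, q3=true, q4=false} (q2) contributes 0 new. Total: 4.

4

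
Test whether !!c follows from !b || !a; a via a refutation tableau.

No

Initial set: {(!b || !a); a; !!!c}.
!!!c: drop double negation, giving !c.
(!b || !a): β-rule — branch into !b  //  !a.
  branch 1 (add !b):
    ○ open, literals {a=T, b=F, c=F}.
  branch 2 (add !a):
    × closes — contains both a and !a.
1 branch closed, 1 open.
An open branch gives a countermodel: a=T, b=F, c=F (unmentioned atoms arbitrary); the premises hold there but the conclusion fails.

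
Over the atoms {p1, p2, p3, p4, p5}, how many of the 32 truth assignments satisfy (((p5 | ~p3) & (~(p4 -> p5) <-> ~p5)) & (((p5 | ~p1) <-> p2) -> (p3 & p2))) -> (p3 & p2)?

Initial set: {T ((((p5 | ~p3) & (~(p4 -> p5) <-> ~p5)) & (((p5 | ~p1) <-> p2) -> (p3 & p2))) -> (p3 & p2))}.
T ((((p5 | ~p3) & (~(p4 -> p5) <-> ~p5)) & (((p5 | ~p1) <-> p2) -> (p3 & p2))) -> (p3 & p2)): β-rule — branch into F (((p5 | ~p3) & (~(p4 -> p5) <-> ~p5)) & (((p5 | ~p1) <-> p2) -> (p3 & p2)))  //  T (p3 & p2).
  branch 1 (add F (((p5 | ~p3) & (~(p4 -> p5) <-> ~p5)) & (((p5 | ~p1) <-> p2) -> (p3 & p2)))):
    F (((p5 | ~p3) & (~(p4 -> p5) <-> ~p5)) & (((p5 | ~p1) <-> p2) -> (p3 & p2))): β-rule — branch into F ((p5 | ~p3) & (~(p4 -> p5) <-> ~p5))  //  F (((p5 | ~p1) <-> p2) -> (p3 & p2)).
      branch 1.1 (add F ((p5 | ~p3) & (~(p4 -> p5) <-> ~p5))):
        F ((p5 | ~p3) & (~(p4 -> p5) <-> ~p5)): β-rule — branch into F (p5 | ~p3)  //  F (~(p4 -> p5) <-> ~p5).
          branch 1.1.1 (add F (p5 | ~p3)):
            F (p5 | ~p3): α-rule — add F p5, F ~p3.
            ○ open, literals {p3=1, p5=0}.
          branch 1.1.2 (add F (~(p4 -> p5) <-> ~p5)):
            F (~(p4 -> p5) <-> ~p5): β-rule — branch into T ~(p4 -> p5), F ~p5  //  F ~(p4 -> p5), T ~p5.
              branch 1.1.2.1 (add T ~(p4 -> p5), F ~p5):
                T ~(p4 -> p5): α-rule — add T p4, F p5.
                × closes — contains both p5 and ~p5.
              branch 1.1.2.2 (add F ~(p4 -> p5), T ~p5):
                F ~(p4 -> p5): β-rule — branch into F p4  //  T p5.
                  branch 1.1.2.2.1 (add F p4):
                    ○ open, literals {p4=0, p5=0}.
                  branch 1.1.2.2.2 (add T p5):
                    × closes — contains both p5 and ~p5.
      branch 1.2 (add F (((p5 | ~p1) <-> p2) -> (p3 & p2))):
        F (((p5 | ~p1) <-> p2) -> (p3 & p2)): α-rule — add T ((p5 | ~p1) <-> p2), F (p3 & p2).
        T ((p5 | ~p1) <-> p2): β-rule — branch into T (p5 | ~p1), T p2  //  F (p5 | ~p1), F p2.
          branch 1.2.1 (add T (p5 | ~p1), T p2):
            F (p3 & p2): β-rule — branch into F p3  //  F p2.
              branch 1.2.1.1 (add F p3):
                T (p5 | ~p1): β-rule — branch into T p5  //  T ~p1.
                  branch 1.2.1.1.1 (add T p5):
                    ○ open, literals {p2=1, p3=0, p5=1}.
                  branch 1.2.1.1.2 (add T ~p1):
                    ○ open, literals {p1=0, p2=1, p3=0}.
              branch 1.2.1.2 (add F p2):
                × closes — contains both p2 and ~p2.
          branch 1.2.2 (add F (p5 | ~p1), F p2):
            F (p5 | ~p1): α-rule — add F p5, F ~p1.
            F (p3 & p2): β-rule — branch into F p3  //  F p2.
              branch 1.2.2.1 (add F p3):
                ○ open, literals {p1=1, p2=0, p3=0, p5=0}.
              branch 1.2.2.2 (add F p2):
                ○ open, literals {p1=1, p2=0, p5=0}.
  branch 2 (add T (p3 & p2)):
    T (p3 & p2): α-rule — add T p3, T p2.
    ○ open, literals {p2=1, p3=1}.
3 branches closed, 7 open.
Each open branch fixes some atoms; the unmentioned ones are free. Counting distinct full assignments: branch {p3=1, p5=0} (p1, p2, p4) contributes 8 new; branch {p4=0, p5=0} (p1, p2, p3) contributes 4 new; branch {p2=1, p3=0, p5=1} (p1, p4) contributes 4 new; branch {p1=0, p2=1, p3=0} (p4, p5) contributes 1 new; branch {p1=1, p2=0, p3=0, p5=0} (p4) contributes 1 new; branch {p1=1, p2=0, p5=0} (p3, p4) contributes 0 new; branch {p2=1, p3=1} (p1, p4, p5) contributes 4 new. Total: 22.

22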